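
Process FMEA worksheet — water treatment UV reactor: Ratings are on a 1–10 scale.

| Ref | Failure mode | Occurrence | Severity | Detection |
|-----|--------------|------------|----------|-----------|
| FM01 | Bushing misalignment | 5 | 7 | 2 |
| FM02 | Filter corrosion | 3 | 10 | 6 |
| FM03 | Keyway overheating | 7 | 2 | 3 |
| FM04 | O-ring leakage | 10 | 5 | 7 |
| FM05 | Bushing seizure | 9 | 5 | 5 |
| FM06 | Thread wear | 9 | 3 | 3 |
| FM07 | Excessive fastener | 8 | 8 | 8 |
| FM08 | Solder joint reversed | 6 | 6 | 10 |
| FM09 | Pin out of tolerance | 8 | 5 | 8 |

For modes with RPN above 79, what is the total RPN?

RPN = Severity × Occurrence × Detection:
  FM01: 7 × 5 × 2 = 70
  FM02: 10 × 3 × 6 = 180
  FM03: 2 × 7 × 3 = 42
  FM04: 5 × 10 × 7 = 350
  FM05: 5 × 9 × 5 = 225
  FM06: 3 × 9 × 3 = 81
  FM07: 8 × 8 × 8 = 512
  FM08: 6 × 6 × 10 = 360
  FM09: 5 × 8 × 8 = 320
RPN > 79: FM02 (180), FM04 (350), FM05 (225), FM06 (81), FM07 (512), FM08 (360), FM09 (320).
Sum: 180 + 350 + 225 + 81 + 512 + 360 + 320 = 2028.

2028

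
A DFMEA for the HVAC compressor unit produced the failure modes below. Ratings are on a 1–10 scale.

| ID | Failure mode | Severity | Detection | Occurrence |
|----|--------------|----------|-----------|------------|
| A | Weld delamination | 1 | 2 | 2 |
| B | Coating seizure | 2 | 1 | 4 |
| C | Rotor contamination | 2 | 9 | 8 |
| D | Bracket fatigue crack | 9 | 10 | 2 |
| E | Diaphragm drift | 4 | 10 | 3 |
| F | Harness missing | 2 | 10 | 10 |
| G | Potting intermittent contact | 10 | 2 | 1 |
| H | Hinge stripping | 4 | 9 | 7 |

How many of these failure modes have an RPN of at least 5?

RPN = Severity × Occurrence × Detection:
  A: 1 × 2 × 2 = 4
  B: 2 × 4 × 1 = 8
  C: 2 × 8 × 9 = 144
  D: 9 × 2 × 10 = 180
  E: 4 × 3 × 10 = 120
  F: 2 × 10 × 10 = 200
  G: 10 × 1 × 2 = 20
  H: 4 × 7 × 9 = 252
Modes with RPN ≥ 5: B (8), C (144), D (180), E (120), F (200), G (20), H (252) → 7.

7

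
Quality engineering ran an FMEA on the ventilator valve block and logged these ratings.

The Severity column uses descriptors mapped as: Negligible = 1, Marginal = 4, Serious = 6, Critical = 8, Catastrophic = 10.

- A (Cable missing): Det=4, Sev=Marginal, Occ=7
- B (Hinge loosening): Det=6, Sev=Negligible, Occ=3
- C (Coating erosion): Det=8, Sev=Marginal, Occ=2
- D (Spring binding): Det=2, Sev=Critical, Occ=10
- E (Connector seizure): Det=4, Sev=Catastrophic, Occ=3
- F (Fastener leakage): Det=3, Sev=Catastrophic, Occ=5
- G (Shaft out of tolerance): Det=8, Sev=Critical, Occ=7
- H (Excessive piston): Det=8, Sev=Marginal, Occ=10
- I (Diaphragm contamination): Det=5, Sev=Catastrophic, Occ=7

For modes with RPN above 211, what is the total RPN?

1118

RPN = Severity × Occurrence × Detection:
  A: 4 × 7 × 4 = 112
  B: 1 × 3 × 6 = 18
  C: 4 × 2 × 8 = 64
  D: 8 × 10 × 2 = 160
  E: 10 × 3 × 4 = 120
  F: 10 × 5 × 3 = 150
  G: 8 × 7 × 8 = 448
  H: 4 × 10 × 8 = 320
  I: 10 × 7 × 5 = 350
RPN > 211: G (448), H (320), I (350).
Sum: 448 + 320 + 350 = 1118.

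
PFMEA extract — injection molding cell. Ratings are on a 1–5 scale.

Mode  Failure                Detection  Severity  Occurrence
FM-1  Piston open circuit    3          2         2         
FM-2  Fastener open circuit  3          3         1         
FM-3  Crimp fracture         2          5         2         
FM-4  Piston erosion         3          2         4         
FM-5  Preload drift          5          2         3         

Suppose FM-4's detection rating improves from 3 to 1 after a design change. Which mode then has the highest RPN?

RPN = Severity × Occurrence × Detection:
  FM-1: 2 × 2 × 3 = 12
  FM-2: 3 × 1 × 3 = 9
  FM-3: 5 × 2 × 2 = 20
  FM-4: 2 × 4 × 3 = 24
  FM-5: 2 × 3 × 5 = 30
After action: FM-4 → 2 × 4 × 1 = 8.
Revised RPNs: FM-5=30, FM-3=20, FM-1=12, FM-2=9, FM-4=8.
Highest is now FM-5 (30).

FM-5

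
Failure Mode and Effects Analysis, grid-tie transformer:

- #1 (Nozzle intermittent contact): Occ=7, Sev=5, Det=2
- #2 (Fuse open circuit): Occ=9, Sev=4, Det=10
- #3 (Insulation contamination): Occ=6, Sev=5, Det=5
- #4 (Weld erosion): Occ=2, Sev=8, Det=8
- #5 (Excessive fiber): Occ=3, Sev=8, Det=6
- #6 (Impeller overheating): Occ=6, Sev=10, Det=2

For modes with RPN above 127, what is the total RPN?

RPN = Severity × Occurrence × Detection:
  #1: 5 × 7 × 2 = 70
  #2: 4 × 9 × 10 = 360
  #3: 5 × 6 × 5 = 150
  #4: 8 × 2 × 8 = 128
  #5: 8 × 3 × 6 = 144
  #6: 10 × 6 × 2 = 120
RPN > 127: #2 (360), #3 (150), #4 (128), #5 (144).
Sum: 360 + 150 + 128 + 144 = 782.

782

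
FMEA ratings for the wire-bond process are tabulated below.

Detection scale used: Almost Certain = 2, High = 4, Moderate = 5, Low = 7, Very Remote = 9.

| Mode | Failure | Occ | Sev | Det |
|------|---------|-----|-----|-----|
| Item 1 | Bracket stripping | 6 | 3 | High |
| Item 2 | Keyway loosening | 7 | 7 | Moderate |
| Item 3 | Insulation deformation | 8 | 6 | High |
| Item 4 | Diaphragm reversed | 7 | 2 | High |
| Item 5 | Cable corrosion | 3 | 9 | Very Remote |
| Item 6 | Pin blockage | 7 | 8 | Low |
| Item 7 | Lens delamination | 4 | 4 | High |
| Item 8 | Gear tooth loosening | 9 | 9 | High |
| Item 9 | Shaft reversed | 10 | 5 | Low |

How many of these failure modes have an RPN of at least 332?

RPN = Severity × Occurrence × Detection:
  Item 1: 3 × 6 × 4 = 72
  Item 2: 7 × 7 × 5 = 245
  Item 3: 6 × 8 × 4 = 192
  Item 4: 2 × 7 × 4 = 56
  Item 5: 9 × 3 × 9 = 243
  Item 6: 8 × 7 × 7 = 392
  Item 7: 4 × 4 × 4 = 64
  Item 8: 9 × 9 × 4 = 324
  Item 9: 5 × 10 × 7 = 350
Modes with RPN ≥ 332: Item 6 (392), Item 9 (350) → 2.

2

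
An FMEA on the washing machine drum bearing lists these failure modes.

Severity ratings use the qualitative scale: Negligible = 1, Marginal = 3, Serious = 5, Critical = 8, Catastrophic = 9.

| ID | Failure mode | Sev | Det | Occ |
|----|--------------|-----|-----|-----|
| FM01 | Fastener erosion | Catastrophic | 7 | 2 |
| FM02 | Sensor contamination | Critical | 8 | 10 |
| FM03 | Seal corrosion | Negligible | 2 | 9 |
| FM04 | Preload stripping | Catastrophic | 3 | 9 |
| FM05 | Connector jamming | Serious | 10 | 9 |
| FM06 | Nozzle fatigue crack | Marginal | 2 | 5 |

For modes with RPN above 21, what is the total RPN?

RPN = Severity × Occurrence × Detection:
  FM01: 9 × 2 × 7 = 126
  FM02: 8 × 10 × 8 = 640
  FM03: 1 × 9 × 2 = 18
  FM04: 9 × 9 × 3 = 243
  FM05: 5 × 9 × 10 = 450
  FM06: 3 × 5 × 2 = 30
RPN > 21: FM01 (126), FM02 (640), FM04 (243), FM05 (450), FM06 (30).
Sum: 126 + 640 + 243 + 450 + 30 = 1489.

1489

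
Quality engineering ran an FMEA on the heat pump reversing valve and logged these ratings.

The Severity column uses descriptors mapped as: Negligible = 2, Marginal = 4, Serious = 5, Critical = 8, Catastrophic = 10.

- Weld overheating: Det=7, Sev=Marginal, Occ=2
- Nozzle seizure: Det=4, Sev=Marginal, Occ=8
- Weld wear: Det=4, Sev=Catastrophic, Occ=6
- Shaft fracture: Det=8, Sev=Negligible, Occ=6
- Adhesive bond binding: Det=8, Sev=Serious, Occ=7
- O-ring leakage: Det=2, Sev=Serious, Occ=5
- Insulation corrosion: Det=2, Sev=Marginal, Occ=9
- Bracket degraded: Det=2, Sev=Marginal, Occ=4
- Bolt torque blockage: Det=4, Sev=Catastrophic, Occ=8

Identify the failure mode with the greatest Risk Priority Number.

RPN = Severity × Occurrence × Detection:
  Weld overheating: 4 × 2 × 7 = 56
  Nozzle seizure: 4 × 8 × 4 = 128
  Weld wear: 10 × 6 × 4 = 240
  Shaft fracture: 2 × 6 × 8 = 96
  Adhesive bond binding: 5 × 7 × 8 = 280
  O-ring leakage: 5 × 5 × 2 = 50
  Insulation corrosion: 4 × 9 × 2 = 72
  Bracket degraded: 4 × 4 × 2 = 32
  Bolt torque blockage: 10 × 8 × 4 = 320
Highest RPN is 320 → Bolt torque blockage.

Bolt torque blockage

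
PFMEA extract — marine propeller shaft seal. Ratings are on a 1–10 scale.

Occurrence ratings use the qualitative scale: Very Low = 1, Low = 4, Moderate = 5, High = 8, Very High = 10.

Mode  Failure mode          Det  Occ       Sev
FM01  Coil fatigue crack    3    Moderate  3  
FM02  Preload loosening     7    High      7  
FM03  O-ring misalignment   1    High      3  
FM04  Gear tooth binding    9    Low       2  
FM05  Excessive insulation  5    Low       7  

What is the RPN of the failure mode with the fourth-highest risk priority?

RPN = Severity × Occurrence × Detection:
  FM01: 3 × 5 × 3 = 45
  FM02: 7 × 8 × 7 = 392
  FM03: 3 × 8 × 1 = 24
  FM04: 2 × 4 × 9 = 72
  FM05: 7 × 4 × 5 = 140
Sorted descending: 392, 140, 72, 45, 24.
The fourth-highest RPN is 45 (FM01).

45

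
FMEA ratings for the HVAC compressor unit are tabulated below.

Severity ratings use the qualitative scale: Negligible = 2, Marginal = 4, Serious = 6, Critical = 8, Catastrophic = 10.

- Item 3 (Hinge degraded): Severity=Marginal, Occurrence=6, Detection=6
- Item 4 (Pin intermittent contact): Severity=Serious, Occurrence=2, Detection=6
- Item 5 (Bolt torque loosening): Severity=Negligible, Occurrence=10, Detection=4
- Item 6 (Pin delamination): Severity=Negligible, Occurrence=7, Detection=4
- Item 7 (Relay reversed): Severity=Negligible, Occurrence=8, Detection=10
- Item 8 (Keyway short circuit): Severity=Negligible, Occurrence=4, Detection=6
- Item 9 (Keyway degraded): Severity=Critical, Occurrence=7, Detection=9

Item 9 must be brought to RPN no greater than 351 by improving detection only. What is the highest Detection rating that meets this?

Item 9: S=8, O=7, D=9 → current RPN = 504.
Fixed product = 56. Need 56 × D ≤ 351, so D ≤ 351/56 = 6.27.
Maximum integer Detection rating = 6 (gives RPN 336; D=7 would give 392 > 351).

6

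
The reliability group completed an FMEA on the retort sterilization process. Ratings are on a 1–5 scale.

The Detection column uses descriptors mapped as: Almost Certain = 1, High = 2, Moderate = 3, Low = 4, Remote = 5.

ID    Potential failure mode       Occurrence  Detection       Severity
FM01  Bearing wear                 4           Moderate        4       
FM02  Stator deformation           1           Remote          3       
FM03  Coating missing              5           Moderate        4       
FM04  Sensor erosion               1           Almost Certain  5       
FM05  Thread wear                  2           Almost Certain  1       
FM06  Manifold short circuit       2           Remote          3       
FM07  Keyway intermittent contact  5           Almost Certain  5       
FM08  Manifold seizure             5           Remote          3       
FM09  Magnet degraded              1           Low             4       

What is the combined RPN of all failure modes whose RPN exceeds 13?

RPN = Severity × Occurrence × Detection:
  FM01: 4 × 4 × 3 = 48
  FM02: 3 × 1 × 5 = 15
  FM03: 4 × 5 × 3 = 60
  FM04: 5 × 1 × 1 = 5
  FM05: 1 × 2 × 1 = 2
  FM06: 3 × 2 × 5 = 30
  FM07: 5 × 5 × 1 = 25
  FM08: 3 × 5 × 5 = 75
  FM09: 4 × 1 × 4 = 16
RPN > 13: FM01 (48), FM02 (15), FM03 (60), FM06 (30), FM07 (25), FM08 (75), FM09 (16).
Sum: 48 + 15 + 60 + 30 + 25 + 75 + 16 = 269.

269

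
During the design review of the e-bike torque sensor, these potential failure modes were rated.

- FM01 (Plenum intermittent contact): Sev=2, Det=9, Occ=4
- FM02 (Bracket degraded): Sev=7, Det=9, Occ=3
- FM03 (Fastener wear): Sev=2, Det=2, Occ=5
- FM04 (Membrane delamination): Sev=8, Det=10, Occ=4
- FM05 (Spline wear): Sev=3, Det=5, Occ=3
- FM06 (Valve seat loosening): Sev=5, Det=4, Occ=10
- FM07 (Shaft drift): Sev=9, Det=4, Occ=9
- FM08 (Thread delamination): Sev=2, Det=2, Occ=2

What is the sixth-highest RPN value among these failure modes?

RPN = Severity × Occurrence × Detection:
  FM01: 2 × 4 × 9 = 72
  FM02: 7 × 3 × 9 = 189
  FM03: 2 × 5 × 2 = 20
  FM04: 8 × 4 × 10 = 320
  FM05: 3 × 3 × 5 = 45
  FM06: 5 × 10 × 4 = 200
  FM07: 9 × 9 × 4 = 324
  FM08: 2 × 2 × 2 = 8
Sorted descending: 324, 320, 200, 189, 72, 45, 20, 8.
The sixth-highest RPN is 45 (FM05).

45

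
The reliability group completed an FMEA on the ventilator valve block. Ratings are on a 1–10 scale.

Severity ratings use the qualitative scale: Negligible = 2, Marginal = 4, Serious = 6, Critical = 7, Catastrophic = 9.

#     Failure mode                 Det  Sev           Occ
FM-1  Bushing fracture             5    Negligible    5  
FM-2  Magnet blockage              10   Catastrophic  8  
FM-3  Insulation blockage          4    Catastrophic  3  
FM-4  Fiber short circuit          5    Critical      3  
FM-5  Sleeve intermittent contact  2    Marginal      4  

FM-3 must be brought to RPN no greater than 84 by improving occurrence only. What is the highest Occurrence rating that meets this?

2

FM-3: S=9, O=3, D=4 → current RPN = 108.
Fixed product = 36. Need 36 × O ≤ 84, so O ≤ 84/36 = 2.33.
Maximum integer Occurrence rating = 2 (gives RPN 72; O=3 would give 108 > 84).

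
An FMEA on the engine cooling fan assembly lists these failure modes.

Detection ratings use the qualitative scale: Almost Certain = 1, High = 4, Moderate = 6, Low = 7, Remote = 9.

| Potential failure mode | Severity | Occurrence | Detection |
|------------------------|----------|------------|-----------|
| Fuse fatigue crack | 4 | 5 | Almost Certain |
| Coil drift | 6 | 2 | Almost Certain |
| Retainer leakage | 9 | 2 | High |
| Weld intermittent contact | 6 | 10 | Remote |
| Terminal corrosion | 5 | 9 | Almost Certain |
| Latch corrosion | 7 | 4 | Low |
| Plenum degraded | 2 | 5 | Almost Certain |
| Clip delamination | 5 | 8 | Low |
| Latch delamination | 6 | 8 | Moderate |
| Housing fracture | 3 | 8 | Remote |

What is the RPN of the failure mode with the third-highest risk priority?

RPN = Severity × Occurrence × Detection:
  Fuse fatigue crack: 4 × 5 × 1 = 20
  Coil drift: 6 × 2 × 1 = 12
  Retainer leakage: 9 × 2 × 4 = 72
  Weld intermittent contact: 6 × 10 × 9 = 540
  Terminal corrosion: 5 × 9 × 1 = 45
  Latch corrosion: 7 × 4 × 7 = 196
  Plenum degraded: 2 × 5 × 1 = 10
  Clip delamination: 5 × 8 × 7 = 280
  Latch delamination: 6 × 8 × 6 = 288
  Housing fracture: 3 × 8 × 9 = 216
Sorted descending: 540, 288, 280, 216, 196, 72, 45, 20, 12, 10.
The third-highest RPN is 280 (Clip delamination).

280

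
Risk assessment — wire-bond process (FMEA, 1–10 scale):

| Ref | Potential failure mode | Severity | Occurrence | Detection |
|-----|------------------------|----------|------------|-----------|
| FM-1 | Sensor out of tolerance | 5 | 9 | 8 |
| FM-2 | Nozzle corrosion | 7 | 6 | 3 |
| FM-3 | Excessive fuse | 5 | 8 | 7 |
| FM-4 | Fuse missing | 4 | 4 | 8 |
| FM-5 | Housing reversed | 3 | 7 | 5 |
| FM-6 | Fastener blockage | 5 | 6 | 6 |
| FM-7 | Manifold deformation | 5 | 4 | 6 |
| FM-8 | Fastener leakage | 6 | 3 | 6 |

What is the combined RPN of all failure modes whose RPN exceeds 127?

RPN = Severity × Occurrence × Detection:
  FM-1: 5 × 9 × 8 = 360
  FM-2: 7 × 6 × 3 = 126
  FM-3: 5 × 8 × 7 = 280
  FM-4: 4 × 4 × 8 = 128
  FM-5: 3 × 7 × 5 = 105
  FM-6: 5 × 6 × 6 = 180
  FM-7: 5 × 4 × 6 = 120
  FM-8: 6 × 3 × 6 = 108
RPN > 127: FM-1 (360), FM-3 (280), FM-4 (128), FM-6 (180).
Sum: 360 + 280 + 128 + 180 = 948.

948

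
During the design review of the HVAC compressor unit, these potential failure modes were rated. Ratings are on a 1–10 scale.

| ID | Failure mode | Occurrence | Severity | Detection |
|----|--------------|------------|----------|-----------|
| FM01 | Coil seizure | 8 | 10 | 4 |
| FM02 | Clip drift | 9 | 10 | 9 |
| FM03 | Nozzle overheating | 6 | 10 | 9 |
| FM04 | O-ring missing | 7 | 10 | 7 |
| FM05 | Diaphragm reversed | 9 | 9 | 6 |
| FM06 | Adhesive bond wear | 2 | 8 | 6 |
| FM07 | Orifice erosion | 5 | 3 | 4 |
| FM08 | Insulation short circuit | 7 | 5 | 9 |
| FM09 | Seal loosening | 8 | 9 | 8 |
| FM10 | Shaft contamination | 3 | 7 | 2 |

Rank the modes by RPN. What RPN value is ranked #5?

486

RPN = Severity × Occurrence × Detection:
  FM01: 10 × 8 × 4 = 320
  FM02: 10 × 9 × 9 = 810
  FM03: 10 × 6 × 9 = 540
  FM04: 10 × 7 × 7 = 490
  FM05: 9 × 9 × 6 = 486
  FM06: 8 × 2 × 6 = 96
  FM07: 3 × 5 × 4 = 60
  FM08: 5 × 7 × 9 = 315
  FM09: 9 × 8 × 8 = 576
  FM10: 7 × 3 × 2 = 42
Sorted descending: 810, 576, 540, 490, 486, 320, 315, 96, 60, 42.
The fifth-highest RPN is 486 (FM05).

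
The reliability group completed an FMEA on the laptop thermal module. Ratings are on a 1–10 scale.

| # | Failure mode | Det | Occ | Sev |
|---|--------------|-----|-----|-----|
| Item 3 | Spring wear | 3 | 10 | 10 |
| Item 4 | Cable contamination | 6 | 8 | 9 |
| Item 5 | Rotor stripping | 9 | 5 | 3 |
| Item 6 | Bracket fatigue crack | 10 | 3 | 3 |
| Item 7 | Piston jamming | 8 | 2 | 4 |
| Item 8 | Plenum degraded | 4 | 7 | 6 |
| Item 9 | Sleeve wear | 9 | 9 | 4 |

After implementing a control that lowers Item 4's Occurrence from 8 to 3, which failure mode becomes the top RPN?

RPN = Severity × Occurrence × Detection:
  Item 3: 10 × 10 × 3 = 300
  Item 4: 9 × 8 × 6 = 432
  Item 5: 3 × 5 × 9 = 135
  Item 6: 3 × 3 × 10 = 90
  Item 7: 4 × 2 × 8 = 64
  Item 8: 6 × 7 × 4 = 168
  Item 9: 4 × 9 × 9 = 324
After action: Item 4 → 9 × 3 × 6 = 162.
Revised RPNs: Item 9=324, Item 3=300, Item 8=168, Item 4=162, Item 5=135, Item 6=90, Item 7=64.
Highest is now Item 9 (324).

Item 9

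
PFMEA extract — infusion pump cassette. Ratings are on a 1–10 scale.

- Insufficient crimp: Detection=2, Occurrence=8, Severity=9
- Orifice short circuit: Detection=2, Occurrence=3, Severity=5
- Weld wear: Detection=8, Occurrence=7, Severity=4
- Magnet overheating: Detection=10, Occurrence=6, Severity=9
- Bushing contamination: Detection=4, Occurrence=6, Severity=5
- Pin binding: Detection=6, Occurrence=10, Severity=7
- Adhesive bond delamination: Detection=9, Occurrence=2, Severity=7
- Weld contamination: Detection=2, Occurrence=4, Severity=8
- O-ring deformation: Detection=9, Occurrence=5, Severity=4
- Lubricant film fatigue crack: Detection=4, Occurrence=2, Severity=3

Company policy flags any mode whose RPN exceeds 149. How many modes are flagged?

RPN = Severity × Occurrence × Detection:
  Insufficient crimp: 9 × 8 × 2 = 144
  Orifice short circuit: 5 × 3 × 2 = 30
  Weld wear: 4 × 7 × 8 = 224
  Magnet overheating: 9 × 6 × 10 = 540
  Bushing contamination: 5 × 6 × 4 = 120
  Pin binding: 7 × 10 × 6 = 420
  Adhesive bond delamination: 7 × 2 × 9 = 126
  Weld contamination: 8 × 4 × 2 = 64
  O-ring deformation: 4 × 5 × 9 = 180
  Lubricant film fatigue crack: 3 × 2 × 4 = 24
Modes with RPN > 149: Weld wear (224), Magnet overheating (540), Pin binding (420), O-ring deformation (180) → 4.

4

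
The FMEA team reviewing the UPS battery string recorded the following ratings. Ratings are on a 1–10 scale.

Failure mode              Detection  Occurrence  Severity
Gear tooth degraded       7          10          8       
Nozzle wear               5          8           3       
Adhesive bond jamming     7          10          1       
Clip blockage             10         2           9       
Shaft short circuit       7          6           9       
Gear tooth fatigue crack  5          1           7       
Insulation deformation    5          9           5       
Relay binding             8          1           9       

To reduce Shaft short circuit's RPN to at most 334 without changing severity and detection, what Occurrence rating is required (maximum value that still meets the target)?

Shaft short circuit: S=9, O=6, D=7 → current RPN = 378.
Fixed product = 63. Need 63 × O ≤ 334, so O ≤ 334/63 = 5.30.
Maximum integer Occurrence rating = 5 (gives RPN 315; O=6 would give 378 > 334).

5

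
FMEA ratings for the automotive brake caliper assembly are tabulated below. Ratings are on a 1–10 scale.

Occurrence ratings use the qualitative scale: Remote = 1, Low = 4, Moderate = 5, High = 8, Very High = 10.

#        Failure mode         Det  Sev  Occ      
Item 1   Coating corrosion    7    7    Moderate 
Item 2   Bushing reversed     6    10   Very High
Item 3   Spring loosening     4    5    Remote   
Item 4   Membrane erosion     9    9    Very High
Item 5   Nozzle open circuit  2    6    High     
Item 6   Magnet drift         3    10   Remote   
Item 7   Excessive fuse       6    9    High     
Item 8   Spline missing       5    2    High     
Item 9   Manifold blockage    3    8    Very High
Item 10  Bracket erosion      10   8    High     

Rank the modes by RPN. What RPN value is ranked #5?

RPN = Severity × Occurrence × Detection:
  Item 1: 7 × 5 × 7 = 245
  Item 2: 10 × 10 × 6 = 600
  Item 3: 5 × 1 × 4 = 20
  Item 4: 9 × 10 × 9 = 810
  Item 5: 6 × 8 × 2 = 96
  Item 6: 10 × 1 × 3 = 30
  Item 7: 9 × 8 × 6 = 432
  Item 8: 2 × 8 × 5 = 80
  Item 9: 8 × 10 × 3 = 240
  Item 10: 8 × 8 × 10 = 640
Sorted descending: 810, 640, 600, 432, 245, 240, 96, 80, 30, 20.
The fifth-highest RPN is 245 (Item 1).

245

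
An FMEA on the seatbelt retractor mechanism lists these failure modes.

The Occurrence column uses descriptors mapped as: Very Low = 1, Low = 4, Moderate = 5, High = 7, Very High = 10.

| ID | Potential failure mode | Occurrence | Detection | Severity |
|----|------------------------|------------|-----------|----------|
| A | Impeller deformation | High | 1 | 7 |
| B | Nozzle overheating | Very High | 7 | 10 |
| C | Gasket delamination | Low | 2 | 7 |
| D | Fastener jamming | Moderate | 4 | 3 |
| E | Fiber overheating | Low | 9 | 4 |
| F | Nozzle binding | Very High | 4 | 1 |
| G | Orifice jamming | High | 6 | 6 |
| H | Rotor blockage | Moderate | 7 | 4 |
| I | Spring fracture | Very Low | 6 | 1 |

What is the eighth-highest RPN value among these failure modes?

40

RPN = Severity × Occurrence × Detection:
  A: 7 × 7 × 1 = 49
  B: 10 × 10 × 7 = 700
  C: 7 × 4 × 2 = 56
  D: 3 × 5 × 4 = 60
  E: 4 × 4 × 9 = 144
  F: 1 × 10 × 4 = 40
  G: 6 × 7 × 6 = 252
  H: 4 × 5 × 7 = 140
  I: 1 × 1 × 6 = 6
Sorted descending: 700, 252, 144, 140, 60, 56, 49, 40, 6.
The eighth-highest RPN is 40 (F).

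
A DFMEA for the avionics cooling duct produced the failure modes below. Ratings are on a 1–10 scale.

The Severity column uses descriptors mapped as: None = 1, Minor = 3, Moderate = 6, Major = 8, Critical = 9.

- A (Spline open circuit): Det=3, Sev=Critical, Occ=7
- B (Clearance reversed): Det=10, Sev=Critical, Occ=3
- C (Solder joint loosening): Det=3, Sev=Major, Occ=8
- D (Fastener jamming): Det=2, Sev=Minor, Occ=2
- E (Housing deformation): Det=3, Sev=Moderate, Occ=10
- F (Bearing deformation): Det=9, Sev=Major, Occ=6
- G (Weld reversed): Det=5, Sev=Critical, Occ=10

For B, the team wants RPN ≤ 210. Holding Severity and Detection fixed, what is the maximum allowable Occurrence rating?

2

B: S=9, O=3, D=10 → current RPN = 270.
Fixed product = 90. Need 90 × O ≤ 210, so O ≤ 210/90 = 2.33.
Maximum integer Occurrence rating = 2 (gives RPN 180; O=3 would give 270 > 210).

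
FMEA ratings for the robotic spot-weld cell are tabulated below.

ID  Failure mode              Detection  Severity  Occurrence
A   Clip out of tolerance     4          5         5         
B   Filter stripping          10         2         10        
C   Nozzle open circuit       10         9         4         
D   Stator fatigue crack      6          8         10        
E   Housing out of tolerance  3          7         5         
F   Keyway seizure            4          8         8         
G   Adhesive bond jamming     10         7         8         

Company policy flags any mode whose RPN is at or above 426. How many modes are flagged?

2

RPN = Severity × Occurrence × Detection:
  A: 5 × 5 × 4 = 100
  B: 2 × 10 × 10 = 200
  C: 9 × 4 × 10 = 360
  D: 8 × 10 × 6 = 480
  E: 7 × 5 × 3 = 105
  F: 8 × 8 × 4 = 256
  G: 7 × 8 × 10 = 560
Modes with RPN ≥ 426: D (480), G (560) → 2.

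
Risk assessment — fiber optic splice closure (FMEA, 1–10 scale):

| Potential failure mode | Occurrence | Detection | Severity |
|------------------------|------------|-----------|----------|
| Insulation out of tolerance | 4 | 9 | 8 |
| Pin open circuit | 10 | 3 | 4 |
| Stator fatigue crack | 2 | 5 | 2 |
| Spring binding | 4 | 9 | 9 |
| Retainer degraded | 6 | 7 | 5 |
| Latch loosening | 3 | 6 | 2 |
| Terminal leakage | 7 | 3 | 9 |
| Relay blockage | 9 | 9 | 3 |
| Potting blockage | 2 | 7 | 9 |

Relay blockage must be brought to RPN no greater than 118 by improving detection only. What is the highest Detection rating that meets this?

Relay blockage: S=3, O=9, D=9 → current RPN = 243.
Fixed product = 27. Need 27 × D ≤ 118, so D ≤ 118/27 = 4.37.
Maximum integer Detection rating = 4 (gives RPN 108; D=5 would give 135 > 118).

4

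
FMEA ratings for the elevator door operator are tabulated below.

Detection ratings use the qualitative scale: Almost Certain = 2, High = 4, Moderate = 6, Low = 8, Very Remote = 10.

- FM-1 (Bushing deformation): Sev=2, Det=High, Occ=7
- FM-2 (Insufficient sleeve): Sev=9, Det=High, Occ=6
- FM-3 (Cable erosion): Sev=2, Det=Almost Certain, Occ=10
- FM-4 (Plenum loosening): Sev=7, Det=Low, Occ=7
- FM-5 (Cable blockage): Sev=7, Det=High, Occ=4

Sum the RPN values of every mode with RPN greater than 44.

RPN = Severity × Occurrence × Detection:
  FM-1: 2 × 7 × 4 = 56
  FM-2: 9 × 6 × 4 = 216
  FM-3: 2 × 10 × 2 = 40
  FM-4: 7 × 7 × 8 = 392
  FM-5: 7 × 4 × 4 = 112
RPN > 44: FM-1 (56), FM-2 (216), FM-4 (392), FM-5 (112).
Sum: 56 + 216 + 392 + 112 = 776.

776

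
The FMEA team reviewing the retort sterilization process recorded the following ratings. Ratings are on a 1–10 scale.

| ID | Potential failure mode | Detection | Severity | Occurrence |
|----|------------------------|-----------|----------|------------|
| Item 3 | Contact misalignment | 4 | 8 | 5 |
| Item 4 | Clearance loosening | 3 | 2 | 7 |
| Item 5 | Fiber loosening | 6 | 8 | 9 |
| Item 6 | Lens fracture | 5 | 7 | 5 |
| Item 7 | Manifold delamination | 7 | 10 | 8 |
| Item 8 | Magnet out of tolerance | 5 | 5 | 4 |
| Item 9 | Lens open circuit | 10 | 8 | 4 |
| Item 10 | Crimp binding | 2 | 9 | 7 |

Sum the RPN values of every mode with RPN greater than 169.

1487

RPN = Severity × Occurrence × Detection:
  Item 3: 8 × 5 × 4 = 160
  Item 4: 2 × 7 × 3 = 42
  Item 5: 8 × 9 × 6 = 432
  Item 6: 7 × 5 × 5 = 175
  Item 7: 10 × 8 × 7 = 560
  Item 8: 5 × 4 × 5 = 100
  Item 9: 8 × 4 × 10 = 320
  Item 10: 9 × 7 × 2 = 126
RPN > 169: Item 5 (432), Item 6 (175), Item 7 (560), Item 9 (320).
Sum: 432 + 175 + 560 + 320 = 1487.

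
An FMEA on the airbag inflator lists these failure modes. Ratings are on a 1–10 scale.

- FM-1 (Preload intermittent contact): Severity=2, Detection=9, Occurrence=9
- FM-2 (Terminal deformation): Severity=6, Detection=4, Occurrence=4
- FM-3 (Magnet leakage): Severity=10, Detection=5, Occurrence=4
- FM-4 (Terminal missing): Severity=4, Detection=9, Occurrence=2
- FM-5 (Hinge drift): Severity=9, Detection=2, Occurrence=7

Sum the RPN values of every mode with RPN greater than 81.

584

RPN = Severity × Occurrence × Detection:
  FM-1: 2 × 9 × 9 = 162
  FM-2: 6 × 4 × 4 = 96
  FM-3: 10 × 4 × 5 = 200
  FM-4: 4 × 2 × 9 = 72
  FM-5: 9 × 7 × 2 = 126
RPN > 81: FM-1 (162), FM-2 (96), FM-3 (200), FM-5 (126).
Sum: 162 + 96 + 200 + 126 = 584.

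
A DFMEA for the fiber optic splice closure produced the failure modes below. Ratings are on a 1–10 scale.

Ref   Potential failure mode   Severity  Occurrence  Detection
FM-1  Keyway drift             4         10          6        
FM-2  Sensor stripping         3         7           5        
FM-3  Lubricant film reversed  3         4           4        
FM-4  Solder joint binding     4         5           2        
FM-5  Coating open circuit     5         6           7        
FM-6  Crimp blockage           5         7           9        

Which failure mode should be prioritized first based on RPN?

RPN = Severity × Occurrence × Detection:
  FM-1: 4 × 10 × 6 = 240
  FM-2: 3 × 7 × 5 = 105
  FM-3: 3 × 4 × 4 = 48
  FM-4: 4 × 5 × 2 = 40
  FM-5: 5 × 6 × 7 = 210
  FM-6: 5 × 7 × 9 = 315
Highest RPN is 315 → FM-6.

FM-6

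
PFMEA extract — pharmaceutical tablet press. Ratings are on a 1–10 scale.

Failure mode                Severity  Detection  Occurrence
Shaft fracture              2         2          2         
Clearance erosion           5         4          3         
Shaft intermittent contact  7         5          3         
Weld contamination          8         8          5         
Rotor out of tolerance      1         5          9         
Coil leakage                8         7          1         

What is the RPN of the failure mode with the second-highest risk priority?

105

RPN = Severity × Occurrence × Detection:
  Shaft fracture: 2 × 2 × 2 = 8
  Clearance erosion: 5 × 3 × 4 = 60
  Shaft intermittent contact: 7 × 3 × 5 = 105
  Weld contamination: 8 × 5 × 8 = 320
  Rotor out of tolerance: 1 × 9 × 5 = 45
  Coil leakage: 8 × 1 × 7 = 56
Sorted descending: 320, 105, 60, 56, 45, 8.
The second-highest RPN is 105 (Shaft intermittent contact).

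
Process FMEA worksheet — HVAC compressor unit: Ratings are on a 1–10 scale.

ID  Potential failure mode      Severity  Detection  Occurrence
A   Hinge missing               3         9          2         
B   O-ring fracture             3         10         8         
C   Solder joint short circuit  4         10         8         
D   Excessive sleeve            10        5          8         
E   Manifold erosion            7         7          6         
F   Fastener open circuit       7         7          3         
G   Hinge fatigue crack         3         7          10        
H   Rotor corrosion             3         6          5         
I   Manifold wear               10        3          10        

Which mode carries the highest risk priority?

RPN = Severity × Occurrence × Detection:
  A: 3 × 2 × 9 = 54
  B: 3 × 8 × 10 = 240
  C: 4 × 8 × 10 = 320
  D: 10 × 8 × 5 = 400
  E: 7 × 6 × 7 = 294
  F: 7 × 3 × 7 = 147
  G: 3 × 10 × 7 = 210
  H: 3 × 5 × 6 = 90
  I: 10 × 10 × 3 = 300
Highest RPN is 400 → D.

D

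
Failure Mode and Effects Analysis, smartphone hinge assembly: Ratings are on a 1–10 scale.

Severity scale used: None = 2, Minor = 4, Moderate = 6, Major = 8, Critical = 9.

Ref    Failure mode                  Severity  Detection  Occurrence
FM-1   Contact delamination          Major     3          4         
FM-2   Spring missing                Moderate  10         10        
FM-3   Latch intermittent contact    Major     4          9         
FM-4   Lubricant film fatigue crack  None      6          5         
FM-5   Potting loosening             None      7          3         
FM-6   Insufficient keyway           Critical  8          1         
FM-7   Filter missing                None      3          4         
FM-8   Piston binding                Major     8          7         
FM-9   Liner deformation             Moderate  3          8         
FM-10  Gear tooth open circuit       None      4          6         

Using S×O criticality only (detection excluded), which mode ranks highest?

Criticality = Severity × Occurrence:
  FM-1: 8 × 4 = 32
  FM-2: 6 × 10 = 60
  FM-3: 8 × 9 = 72
  FM-4: 2 × 5 = 10
  FM-5: 2 × 3 = 6
  FM-6: 9 × 1 = 9
  FM-7: 2 × 4 = 8
  FM-8: 8 × 7 = 56
  FM-9: 6 × 8 = 48
  FM-10: 2 × 6 = 12
Highest criticality is 72 → FM-3.

FM-3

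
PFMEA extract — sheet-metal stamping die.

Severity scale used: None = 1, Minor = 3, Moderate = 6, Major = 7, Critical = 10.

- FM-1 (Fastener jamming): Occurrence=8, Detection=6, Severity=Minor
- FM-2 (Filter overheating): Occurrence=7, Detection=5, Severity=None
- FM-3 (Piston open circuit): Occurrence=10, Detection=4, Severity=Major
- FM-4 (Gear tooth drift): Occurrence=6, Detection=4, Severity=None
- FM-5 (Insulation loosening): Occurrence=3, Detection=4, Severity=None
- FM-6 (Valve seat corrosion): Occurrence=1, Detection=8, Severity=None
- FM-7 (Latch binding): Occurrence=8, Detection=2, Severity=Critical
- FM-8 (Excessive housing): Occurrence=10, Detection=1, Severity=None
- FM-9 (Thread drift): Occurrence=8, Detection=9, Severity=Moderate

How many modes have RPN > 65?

4

RPN = Severity × Occurrence × Detection:
  FM-1: 3 × 8 × 6 = 144
  FM-2: 1 × 7 × 5 = 35
  FM-3: 7 × 10 × 4 = 280
  FM-4: 1 × 6 × 4 = 24
  FM-5: 1 × 3 × 4 = 12
  FM-6: 1 × 1 × 8 = 8
  FM-7: 10 × 8 × 2 = 160
  FM-8: 1 × 10 × 1 = 10
  FM-9: 6 × 8 × 9 = 432
Modes with RPN > 65: FM-1 (144), FM-3 (280), FM-7 (160), FM-9 (432) → 4.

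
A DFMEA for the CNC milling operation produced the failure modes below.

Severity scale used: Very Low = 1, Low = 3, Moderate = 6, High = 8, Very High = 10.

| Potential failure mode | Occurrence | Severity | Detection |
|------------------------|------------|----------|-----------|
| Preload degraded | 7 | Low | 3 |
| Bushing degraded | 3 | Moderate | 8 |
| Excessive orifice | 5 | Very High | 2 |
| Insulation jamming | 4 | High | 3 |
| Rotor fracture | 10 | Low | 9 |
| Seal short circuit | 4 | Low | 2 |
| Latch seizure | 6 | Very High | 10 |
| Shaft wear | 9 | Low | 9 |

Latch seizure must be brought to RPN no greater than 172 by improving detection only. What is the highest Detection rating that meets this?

2

Latch seizure: S=10, O=6, D=10 → current RPN = 600.
Fixed product = 60. Need 60 × D ≤ 172, so D ≤ 172/60 = 2.87.
Maximum integer Detection rating = 2 (gives RPN 120; D=3 would give 180 > 172).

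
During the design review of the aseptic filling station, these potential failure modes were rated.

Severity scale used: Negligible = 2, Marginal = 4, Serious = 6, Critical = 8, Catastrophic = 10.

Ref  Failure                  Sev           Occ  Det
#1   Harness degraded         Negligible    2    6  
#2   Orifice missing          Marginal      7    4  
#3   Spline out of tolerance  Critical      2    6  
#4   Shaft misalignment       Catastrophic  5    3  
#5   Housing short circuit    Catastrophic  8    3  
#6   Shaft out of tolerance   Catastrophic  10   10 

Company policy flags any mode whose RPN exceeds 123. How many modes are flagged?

RPN = Severity × Occurrence × Detection:
  #1: 2 × 2 × 6 = 24
  #2: 4 × 7 × 4 = 112
  #3: 8 × 2 × 6 = 96
  #4: 10 × 5 × 3 = 150
  #5: 10 × 8 × 3 = 240
  #6: 10 × 10 × 10 = 1000
Modes with RPN > 123: #4 (150), #5 (240), #6 (1000) → 3.

3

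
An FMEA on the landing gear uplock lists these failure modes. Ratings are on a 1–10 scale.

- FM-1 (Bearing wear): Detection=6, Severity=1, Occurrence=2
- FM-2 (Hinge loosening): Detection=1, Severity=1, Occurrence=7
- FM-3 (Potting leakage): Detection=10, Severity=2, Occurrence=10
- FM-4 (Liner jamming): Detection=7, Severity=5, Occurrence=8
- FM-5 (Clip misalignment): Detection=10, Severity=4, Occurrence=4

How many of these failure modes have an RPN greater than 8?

RPN = Severity × Occurrence × Detection:
  FM-1: 1 × 2 × 6 = 12
  FM-2: 1 × 7 × 1 = 7
  FM-3: 2 × 10 × 10 = 200
  FM-4: 5 × 8 × 7 = 280
  FM-5: 4 × 4 × 10 = 160
Modes with RPN > 8: FM-1 (12), FM-3 (200), FM-4 (280), FM-5 (160) → 4.

4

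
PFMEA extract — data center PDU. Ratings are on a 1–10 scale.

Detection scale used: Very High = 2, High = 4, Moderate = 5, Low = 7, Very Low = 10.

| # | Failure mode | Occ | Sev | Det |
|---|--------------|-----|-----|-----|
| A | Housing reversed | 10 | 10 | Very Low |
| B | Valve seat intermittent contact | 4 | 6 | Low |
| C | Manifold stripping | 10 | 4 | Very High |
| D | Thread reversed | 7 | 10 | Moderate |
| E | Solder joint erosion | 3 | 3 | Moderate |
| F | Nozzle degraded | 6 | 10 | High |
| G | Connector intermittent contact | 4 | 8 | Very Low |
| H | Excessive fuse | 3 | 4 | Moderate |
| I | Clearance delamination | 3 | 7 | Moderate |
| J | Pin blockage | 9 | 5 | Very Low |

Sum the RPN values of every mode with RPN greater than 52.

RPN = Severity × Occurrence × Detection:
  A: 10 × 10 × 10 = 1000
  B: 6 × 4 × 7 = 168
  C: 4 × 10 × 2 = 80
  D: 10 × 7 × 5 = 350
  E: 3 × 3 × 5 = 45
  F: 10 × 6 × 4 = 240
  G: 8 × 4 × 10 = 320
  H: 4 × 3 × 5 = 60
  I: 7 × 3 × 5 = 105
  J: 5 × 9 × 10 = 450
RPN > 52: A (1000), B (168), C (80), D (350), F (240), G (320), H (60), I (105), J (450).
Sum: 1000 + 168 + 80 + 350 + 240 + 320 + 60 + 105 + 450 = 2773.

2773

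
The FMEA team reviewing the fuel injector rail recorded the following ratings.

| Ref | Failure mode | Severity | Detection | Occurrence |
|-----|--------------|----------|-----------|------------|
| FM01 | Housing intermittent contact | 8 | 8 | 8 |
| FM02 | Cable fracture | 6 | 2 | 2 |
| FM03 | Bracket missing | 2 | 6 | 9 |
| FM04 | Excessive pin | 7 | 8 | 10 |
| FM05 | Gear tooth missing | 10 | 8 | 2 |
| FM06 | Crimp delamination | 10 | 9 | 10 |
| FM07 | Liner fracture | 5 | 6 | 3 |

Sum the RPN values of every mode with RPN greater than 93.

RPN = Severity × Occurrence × Detection:
  FM01: 8 × 8 × 8 = 512
  FM02: 6 × 2 × 2 = 24
  FM03: 2 × 9 × 6 = 108
  FM04: 7 × 10 × 8 = 560
  FM05: 10 × 2 × 8 = 160
  FM06: 10 × 10 × 9 = 900
  FM07: 5 × 3 × 6 = 90
RPN > 93: FM01 (512), FM03 (108), FM04 (560), FM05 (160), FM06 (900).
Sum: 512 + 108 + 560 + 160 + 900 = 2240.

2240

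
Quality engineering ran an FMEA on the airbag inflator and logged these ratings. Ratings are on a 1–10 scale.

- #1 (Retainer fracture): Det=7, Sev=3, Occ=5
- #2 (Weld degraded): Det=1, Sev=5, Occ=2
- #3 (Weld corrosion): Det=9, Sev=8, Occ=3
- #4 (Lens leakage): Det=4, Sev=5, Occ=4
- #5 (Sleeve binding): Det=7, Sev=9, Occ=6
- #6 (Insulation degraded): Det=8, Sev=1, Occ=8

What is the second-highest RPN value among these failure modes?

RPN = Severity × Occurrence × Detection:
  #1: 3 × 5 × 7 = 105
  #2: 5 × 2 × 1 = 10
  #3: 8 × 3 × 9 = 216
  #4: 5 × 4 × 4 = 80
  #5: 9 × 6 × 7 = 378
  #6: 1 × 8 × 8 = 64
Sorted descending: 378, 216, 105, 80, 64, 10.
The second-highest RPN is 216 (#3).

216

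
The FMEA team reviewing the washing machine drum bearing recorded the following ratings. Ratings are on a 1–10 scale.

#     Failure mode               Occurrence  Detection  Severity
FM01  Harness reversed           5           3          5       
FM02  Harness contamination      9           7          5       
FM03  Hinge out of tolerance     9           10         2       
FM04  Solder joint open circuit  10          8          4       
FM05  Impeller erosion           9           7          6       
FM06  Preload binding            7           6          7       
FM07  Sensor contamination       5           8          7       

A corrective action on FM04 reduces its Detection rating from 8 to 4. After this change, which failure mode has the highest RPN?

RPN = Severity × Occurrence × Detection:
  FM01: 5 × 5 × 3 = 75
  FM02: 5 × 9 × 7 = 315
  FM03: 2 × 9 × 10 = 180
  FM04: 4 × 10 × 8 = 320
  FM05: 6 × 9 × 7 = 378
  FM06: 7 × 7 × 6 = 294
  FM07: 7 × 5 × 8 = 280
After action: FM04 → 4 × 10 × 4 = 160.
Revised RPNs: FM05=378, FM02=315, FM06=294, FM07=280, FM03=180, FM04=160, FM01=75.
Highest is now FM05 (378).

FM05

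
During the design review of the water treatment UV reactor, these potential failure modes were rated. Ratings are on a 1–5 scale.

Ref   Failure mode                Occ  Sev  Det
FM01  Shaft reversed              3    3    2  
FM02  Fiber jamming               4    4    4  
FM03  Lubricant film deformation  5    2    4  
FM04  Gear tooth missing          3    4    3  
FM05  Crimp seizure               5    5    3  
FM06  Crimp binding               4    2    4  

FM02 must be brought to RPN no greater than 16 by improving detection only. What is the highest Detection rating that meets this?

1

FM02: S=4, O=4, D=4 → current RPN = 64.
Fixed product = 16. Need 16 × D ≤ 16, so D ≤ 16/16 = 1.00.
Maximum integer Detection rating = 1 (gives RPN 16; D=2 would give 32 > 16).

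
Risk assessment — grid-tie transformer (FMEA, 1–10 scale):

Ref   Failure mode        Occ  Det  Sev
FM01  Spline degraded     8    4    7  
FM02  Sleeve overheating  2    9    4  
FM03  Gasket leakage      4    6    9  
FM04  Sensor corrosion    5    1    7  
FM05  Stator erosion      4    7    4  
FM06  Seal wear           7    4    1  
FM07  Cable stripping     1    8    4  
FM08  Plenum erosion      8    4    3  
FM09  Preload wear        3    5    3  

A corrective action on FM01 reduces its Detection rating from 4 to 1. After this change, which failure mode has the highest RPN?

RPN = Severity × Occurrence × Detection:
  FM01: 7 × 8 × 4 = 224
  FM02: 4 × 2 × 9 = 72
  FM03: 9 × 4 × 6 = 216
  FM04: 7 × 5 × 1 = 35
  FM05: 4 × 4 × 7 = 112
  FM06: 1 × 7 × 4 = 28
  FM07: 4 × 1 × 8 = 32
  FM08: 3 × 8 × 4 = 96
  FM09: 3 × 3 × 5 = 45
After action: FM01 → 7 × 8 × 1 = 56.
Revised RPNs: FM03=216, FM05=112, FM08=96, FM02=72, FM01=56, FM09=45, FM04=35, FM07=32, FM06=28.
Highest is now FM03 (216).

FM03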